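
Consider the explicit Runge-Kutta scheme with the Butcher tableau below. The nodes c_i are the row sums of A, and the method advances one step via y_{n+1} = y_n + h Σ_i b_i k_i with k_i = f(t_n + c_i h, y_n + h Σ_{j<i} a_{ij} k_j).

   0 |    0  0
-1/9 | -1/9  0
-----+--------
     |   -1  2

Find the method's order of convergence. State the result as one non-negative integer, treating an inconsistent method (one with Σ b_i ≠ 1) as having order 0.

b = (-1, 2)
c = (0, -1/9)
Σ b_i: (-1)·1 + 2·1 = 1 ✓
b·c: 2·(-1/9) = -2/9 ≠ 1/2 ⇒ order 1.

1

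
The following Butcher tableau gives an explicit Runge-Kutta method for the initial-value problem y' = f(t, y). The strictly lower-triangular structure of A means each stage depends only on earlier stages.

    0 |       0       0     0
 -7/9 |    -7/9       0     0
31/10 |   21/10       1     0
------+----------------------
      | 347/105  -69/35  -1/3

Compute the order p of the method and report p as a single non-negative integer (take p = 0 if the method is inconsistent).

2

b = (347/105, -69/35, -1/3)
c = (0, -7/9, 31/10)
Ac = (0, 0, -7/9)
Σ b_i: 347/105·1 + (-69/35)·1 + (-1/3)·1 = 1 ✓
b·c: (-69/35)·(-7/9) + (-1/3)·31/10 = 1/2 ✓
b·c²: (-69/35)·49/81 + (-1/3)·961/100 = -11869/2700 ≠ 1/3 ⇒ order 2.
b·Ac: (-1/3)·(-7/9) = 7/27 ≠ 1/6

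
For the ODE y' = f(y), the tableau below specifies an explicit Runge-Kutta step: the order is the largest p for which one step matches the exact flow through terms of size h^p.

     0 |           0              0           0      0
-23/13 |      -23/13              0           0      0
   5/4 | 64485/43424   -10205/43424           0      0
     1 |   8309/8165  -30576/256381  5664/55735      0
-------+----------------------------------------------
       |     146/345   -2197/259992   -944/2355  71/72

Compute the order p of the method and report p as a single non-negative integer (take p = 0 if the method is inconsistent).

b = (146/345, -2197/259992, -944/2355, 71/72)
c = (0, -23/13, 5/4, 1)
Ac = (0, 0, 785/1888, 24/71)
Σ b_i: 146/345·1 + (-2197/259992)·1 + (-944/2355)·1 + 71/72·1 = 1 ✓
b·c: (-2197/259992)·(-23/13) + (-944/2355)·5/4 + 71/72·1 = 1/2 ✓
b·c²: (-2197/259992)·529/169 + (-944/2355)·25/16 + 71/72·1 = 1/3 ✓
b·Ac: (-944/2355)·785/1888 + 71/72·24/71 = 1/6 ✓
b·c³: (-2197/259992)·(-12167/2197) + (-944/2355)·125/64 + 71/72·1 = 1/4 ✓
b·(c∘Ac): (-944/2355)·3925/7552 + 71/72·24/71 = 1/8 ✓
b·Ac²: (-944/2355)·(-18055/24544) + 71/72·(-198/923) = 1/12 ✓
b·A²c: 71/72·3/71 = 1/24 ✓; 4 stages ⇒ order 4.

4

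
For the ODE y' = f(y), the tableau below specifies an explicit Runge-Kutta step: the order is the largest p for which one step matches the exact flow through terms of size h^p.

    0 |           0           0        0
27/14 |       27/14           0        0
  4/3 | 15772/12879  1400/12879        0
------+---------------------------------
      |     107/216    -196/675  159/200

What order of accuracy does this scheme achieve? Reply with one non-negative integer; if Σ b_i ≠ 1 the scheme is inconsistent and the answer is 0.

b = (107/216, -196/675, 159/200)
c = (0, 27/14, 4/3)
Ac = (0, 0, 100/477)
Σ b_i: 107/216·1 + (-196/675)·1 + 159/200·1 = 1 ✓
b·c: (-196/675)·27/14 + 159/200·4/3 = 1/2 ✓
b·c²: (-196/675)·729/196 + 159/200·16/9 = 1/3 ✓
b·Ac: 159/200·100/477 = 1/6 ✓; 3 stages ⇒ order 3.

3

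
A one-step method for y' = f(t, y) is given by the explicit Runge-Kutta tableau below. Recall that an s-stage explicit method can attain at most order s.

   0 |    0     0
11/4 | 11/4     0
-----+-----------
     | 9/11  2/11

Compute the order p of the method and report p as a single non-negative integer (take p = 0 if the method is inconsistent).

2

b = (9/11, 2/11)
c = (0, 11/4)
Σ b_i: 9/11·1 + 2/11·1 = 1 ✓
b·c: 2/11·11/4 = 1/2 ✓; 2 stages ⇒ order 2.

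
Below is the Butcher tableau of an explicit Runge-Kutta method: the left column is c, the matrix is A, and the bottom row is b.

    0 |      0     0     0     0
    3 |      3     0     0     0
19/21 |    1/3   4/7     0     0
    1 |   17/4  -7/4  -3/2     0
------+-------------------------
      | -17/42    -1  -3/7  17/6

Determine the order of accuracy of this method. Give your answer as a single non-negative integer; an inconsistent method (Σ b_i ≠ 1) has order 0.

b = (-17/42, -1, -3/7, 17/6)
c = (0, 3, 19/21, 1)
Ac = (0, 0, 12/7, -185/28)
Σ b_i: (-17/42)·1 + (-1)·1 + (-3/7)·1 + 17/6·1 = 1 ✓
b·c: (-1)·3 + (-3/7)·19/21 + 17/6·1 = -163/294 ≠ 1/2 ⇒ order 1.

1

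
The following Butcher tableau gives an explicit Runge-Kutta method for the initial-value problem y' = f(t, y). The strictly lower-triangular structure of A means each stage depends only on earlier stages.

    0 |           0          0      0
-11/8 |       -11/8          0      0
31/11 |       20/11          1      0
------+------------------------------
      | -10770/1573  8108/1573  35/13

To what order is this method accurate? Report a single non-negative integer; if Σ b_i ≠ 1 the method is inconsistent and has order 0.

2

b = (-10770/1573, 8108/1573, 35/13)
c = (0, -11/8, 31/11)
Ac = (0, 0, -11/8)
Σ b_i: (-10770/1573)·1 + 8108/1573·1 + 35/13·1 = 1 ✓
b·c: 8108/1573·(-11/8) + 35/13·31/11 = 1/2 ✓
b·c²: 8108/1573·121/64 + 35/13·961/121 = 783427/25168 ≠ 1/3 ⇒ order 2.
b·Ac: 35/13·(-11/8) = -385/104 ≠ 1/6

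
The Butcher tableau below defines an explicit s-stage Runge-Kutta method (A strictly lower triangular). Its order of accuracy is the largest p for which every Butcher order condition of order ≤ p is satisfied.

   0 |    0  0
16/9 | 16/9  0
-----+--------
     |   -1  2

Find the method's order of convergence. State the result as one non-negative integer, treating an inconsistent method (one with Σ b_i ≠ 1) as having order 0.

1

b = (-1, 2)
c = (0, 16/9)
Σ b_i: (-1)·1 + 2·1 = 1 ✓
b·c: 2·16/9 = 32/9 ≠ 1/2 ⇒ order 1.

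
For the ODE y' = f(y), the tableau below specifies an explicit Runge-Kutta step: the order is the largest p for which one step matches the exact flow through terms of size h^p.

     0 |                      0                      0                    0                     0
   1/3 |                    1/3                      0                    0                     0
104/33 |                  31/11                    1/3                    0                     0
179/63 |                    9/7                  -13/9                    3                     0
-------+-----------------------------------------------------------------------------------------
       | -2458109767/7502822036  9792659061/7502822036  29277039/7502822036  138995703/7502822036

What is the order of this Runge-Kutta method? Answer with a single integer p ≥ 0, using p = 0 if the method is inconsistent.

3

b = (-2458109767/7502822036, 9792659061/7502822036, 29277039/7502822036, 138995703/7502822036)
c = (0, 1/3, 104/33, 179/63)
Ac = (0, 0, 1/9, 2665/297)
Σ b_i: (-2458109767/7502822036)·1 + 9792659061/7502822036·1 + 29277039/7502822036·1 + 138995703/7502822036·1 = 1 ✓
b·c: 9792659061/7502822036·1/3 + 29277039/7502822036·104/33 + 138995703/7502822036·179/63 = 1/2 ✓
b·c²: 9792659061/7502822036·1/9 + 29277039/7502822036·10816/1089 + 138995703/7502822036·32041/3969 = 1/3 ✓
b·Ac: 29277039/7502822036·1/9 + 138995703/7502822036·2665/297 = 1/6 ✓
b·c³: 9792659061/7502822036·1/27 + 29277039/7502822036·1124864/35937 + 138995703/7502822036·5735339/250047 = 4643698242599/7799183506422 ≠ 1/4 ⇒ order 3.
b·(c∘Ac): 29277039/7502822036·104/297 + 138995703/7502822036·477035/18711 = 31985396027/67525398324 ≠ 1/8
b·Ac²: 29277039/7502822036·1/27 + 138995703/7502822036·290459/9801 = 203955456883/371389690782 ≠ 1/12
b·A²c: 138995703/7502822036·1/3 = 46331901/7502822036 ≠ 1/24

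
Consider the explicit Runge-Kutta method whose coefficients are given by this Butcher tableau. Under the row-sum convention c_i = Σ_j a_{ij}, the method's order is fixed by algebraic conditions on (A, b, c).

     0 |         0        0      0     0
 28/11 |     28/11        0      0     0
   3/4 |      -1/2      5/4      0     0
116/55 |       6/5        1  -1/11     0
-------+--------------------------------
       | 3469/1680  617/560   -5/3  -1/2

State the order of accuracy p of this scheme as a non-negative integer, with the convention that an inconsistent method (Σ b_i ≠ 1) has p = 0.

2

b = (3469/1680, 617/560, -5/3, -1/2)
c = (0, 28/11, 3/4, 116/55)
Ac = (0, 0, 35/11, 109/44)
Σ b_i: 3469/1680·1 + 617/560·1 + (-5/3)·1 + (-1/2)·1 = 1 ✓
b·c: 617/560·28/11 + (-5/3)·3/4 + (-1/2)·116/55 = 1/2 ✓
b·c²: 617/560·784/121 + (-5/3)·9/16 + (-1/2)·13456/3025 = 192497/48400 ≠ 1/3 ⇒ order 2.
b·Ac: (-5/3)·35/11 + (-1/2)·109/44 = -157/24 ≠ 1/6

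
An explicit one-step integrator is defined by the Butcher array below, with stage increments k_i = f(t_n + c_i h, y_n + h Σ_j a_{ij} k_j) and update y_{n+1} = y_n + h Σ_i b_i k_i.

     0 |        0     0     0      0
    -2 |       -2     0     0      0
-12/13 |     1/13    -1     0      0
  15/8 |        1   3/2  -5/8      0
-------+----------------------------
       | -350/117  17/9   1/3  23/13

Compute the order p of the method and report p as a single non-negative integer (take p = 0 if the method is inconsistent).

1

b = (-350/117, 17/9, 1/3, 23/13)
c = (0, -2, -12/13, 15/8)
Ac = (0, 0, 2, -63/26)
Σ b_i: (-350/117)·1 + 17/9·1 + 1/3·1 + 23/13·1 = 1 ✓
b·c: 17/9·(-2) + 1/3·(-12/13) + 23/13·15/8 = -719/936 ≠ 1/2 ⇒ order 1.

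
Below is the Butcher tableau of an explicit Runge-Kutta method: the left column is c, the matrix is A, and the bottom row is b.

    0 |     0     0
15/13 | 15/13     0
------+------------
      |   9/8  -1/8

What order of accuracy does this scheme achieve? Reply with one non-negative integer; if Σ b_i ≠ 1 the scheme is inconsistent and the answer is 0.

1

b = (9/8, -1/8)
c = (0, 15/13)
Σ b_i: 9/8·1 + (-1/8)·1 = 1 ✓
b·c: (-1/8)·15/13 = -15/104 ≠ 1/2 ⇒ order 1.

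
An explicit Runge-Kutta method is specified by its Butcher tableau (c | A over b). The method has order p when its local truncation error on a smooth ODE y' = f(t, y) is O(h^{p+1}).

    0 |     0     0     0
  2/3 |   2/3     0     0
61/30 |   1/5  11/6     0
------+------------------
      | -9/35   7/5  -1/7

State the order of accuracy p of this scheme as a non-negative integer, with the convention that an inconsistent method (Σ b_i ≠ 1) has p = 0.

b = (-9/35, 7/5, -1/7)
c = (0, 2/3, 61/30)
Ac = (0, 0, 11/9)
Σ b_i: (-9/35)·1 + 7/5·1 + (-1/7)·1 = 1 ✓
b·c: 7/5·2/3 + (-1/7)·61/30 = 9/14 ≠ 1/2 ⇒ order 1.

1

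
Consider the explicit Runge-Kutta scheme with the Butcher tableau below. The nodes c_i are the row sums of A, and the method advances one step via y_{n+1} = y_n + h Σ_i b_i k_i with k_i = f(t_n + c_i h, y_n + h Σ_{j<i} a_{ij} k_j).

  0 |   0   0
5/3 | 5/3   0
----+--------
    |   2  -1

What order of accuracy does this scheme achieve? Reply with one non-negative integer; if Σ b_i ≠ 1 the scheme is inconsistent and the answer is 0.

b = (2, -1)
c = (0, 5/3)
Σ b_i: 2·1 + (-1)·1 = 1 ✓
b·c: (-1)·5/3 = -5/3 ≠ 1/2 ⇒ order 1.

1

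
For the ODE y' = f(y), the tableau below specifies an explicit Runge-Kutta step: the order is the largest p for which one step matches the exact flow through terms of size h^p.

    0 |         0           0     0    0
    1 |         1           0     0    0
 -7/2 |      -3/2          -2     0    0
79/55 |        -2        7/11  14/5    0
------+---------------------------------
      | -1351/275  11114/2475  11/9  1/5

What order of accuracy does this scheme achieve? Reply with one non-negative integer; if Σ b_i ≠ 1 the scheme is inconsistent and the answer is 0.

2

b = (-1351/275, 11114/2475, 11/9, 1/5)
c = (0, 1, -7/2, 79/55)
Ac = (0, 0, -2, -504/55)
Σ b_i: (-1351/275)·1 + 11114/2475·1 + 11/9·1 + 1/5·1 = 1 ✓
b·c: 11114/2475·1 + 11/9·(-7/2) + 1/5·79/55 = 1/2 ✓
b·c²: 11114/2475·1 + 11/9·49/4 + 1/5·6241/3025 = 1202459/60500 ≠ 1/3 ⇒ order 2.
b·Ac: 11/9·(-2) + 1/5·(-504/55) = -10586/2475 ≠ 1/6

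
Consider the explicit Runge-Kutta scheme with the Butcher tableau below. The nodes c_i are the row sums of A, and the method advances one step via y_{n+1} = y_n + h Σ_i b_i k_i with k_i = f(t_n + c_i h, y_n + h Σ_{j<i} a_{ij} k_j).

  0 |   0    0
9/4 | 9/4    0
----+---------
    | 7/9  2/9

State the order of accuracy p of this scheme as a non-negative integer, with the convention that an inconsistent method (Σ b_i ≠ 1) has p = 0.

b = (7/9, 2/9)
c = (0, 9/4)
Σ b_i: 7/9·1 + 2/9·1 = 1 ✓
b·c: 2/9·9/4 = 1/2 ✓; 2 stages ⇒ order 2.

2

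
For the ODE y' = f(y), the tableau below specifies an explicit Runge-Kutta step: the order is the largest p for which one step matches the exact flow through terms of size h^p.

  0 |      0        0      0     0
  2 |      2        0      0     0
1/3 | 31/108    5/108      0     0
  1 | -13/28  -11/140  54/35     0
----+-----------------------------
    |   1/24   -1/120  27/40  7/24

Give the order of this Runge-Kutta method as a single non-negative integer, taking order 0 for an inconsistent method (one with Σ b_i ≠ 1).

b = (1/24, -1/120, 27/40, 7/24)
c = (0, 2, 1/3, 1)
Ac = (0, 0, 5/54, 5/14)
Σ b_i: 1/24·1 + (-1/120)·1 + 27/40·1 + 7/24·1 = 1 ✓
b·c: (-1/120)·2 + 27/40·1/3 + 7/24·1 = 1/2 ✓
b·c²: (-1/120)·4 + 27/40·1/9 + 7/24·1 = 1/3 ✓
b·Ac: 27/40·5/54 + 7/24·5/14 = 1/6 ✓
b·c³: (-1/120)·8 + 27/40·1/27 + 7/24·1 = 1/4 ✓
b·(c∘Ac): 27/40·5/162 + 7/24·5/14 = 1/8 ✓
b·Ac²: 27/40·5/27 + 7/24·(-1/7) = 1/12 ✓
b·A²c: 7/24·1/7 = 1/24 ✓; 4 stages ⇒ order 4.

4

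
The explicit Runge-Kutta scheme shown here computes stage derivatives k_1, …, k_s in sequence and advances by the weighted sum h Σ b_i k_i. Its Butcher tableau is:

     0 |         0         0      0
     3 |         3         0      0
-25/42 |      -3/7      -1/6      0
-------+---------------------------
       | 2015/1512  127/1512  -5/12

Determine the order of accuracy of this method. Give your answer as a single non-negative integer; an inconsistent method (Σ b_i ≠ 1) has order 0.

b = (2015/1512, 127/1512, -5/12)
c = (0, 3, -25/42)
Ac = (0, 0, -1/2)
Σ b_i: 2015/1512·1 + 127/1512·1 + (-5/12)·1 = 1 ✓
b·c: 127/1512·3 + (-5/12)·(-25/42) = 1/2 ✓
b·c²: 127/1512·9 + (-5/12)·625/1764 = 12877/21168 ≠ 1/3 ⇒ order 2.
b·Ac: (-5/12)·(-1/2) = 5/24 ≠ 1/6

2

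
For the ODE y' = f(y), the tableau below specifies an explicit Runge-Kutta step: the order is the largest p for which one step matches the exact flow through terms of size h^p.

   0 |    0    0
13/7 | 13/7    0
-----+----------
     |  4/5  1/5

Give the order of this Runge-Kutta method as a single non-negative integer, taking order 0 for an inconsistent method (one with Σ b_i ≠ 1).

1

b = (4/5, 1/5)
c = (0, 13/7)
Σ b_i: 4/5·1 + 1/5·1 = 1 ✓
b·c: 1/5·13/7 = 13/35 ≠ 1/2 ⇒ order 1.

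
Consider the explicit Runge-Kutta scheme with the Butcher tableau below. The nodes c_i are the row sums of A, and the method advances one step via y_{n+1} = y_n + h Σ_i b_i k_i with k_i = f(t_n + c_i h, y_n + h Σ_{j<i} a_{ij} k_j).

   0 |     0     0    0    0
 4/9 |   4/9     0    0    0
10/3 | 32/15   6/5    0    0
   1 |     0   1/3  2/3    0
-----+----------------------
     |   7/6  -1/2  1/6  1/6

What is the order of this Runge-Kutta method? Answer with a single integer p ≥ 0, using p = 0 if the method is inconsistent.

2

b = (7/6, -1/2, 1/6, 1/6)
c = (0, 4/9, 10/3, 1)
Ac = (0, 0, 8/15, 64/27)
Σ b_i: 7/6·1 + (-1/2)·1 + 1/6·1 + 1/6·1 = 1 ✓
b·c: (-1/2)·4/9 + 1/6·10/3 + 1/6·1 = 1/2 ✓
b·c²: (-1/2)·16/81 + 1/6·100/9 + 1/6·1 = 311/162 ≠ 1/3 ⇒ order 2.
b·Ac: 1/6·8/15 + 1/6·64/27 = 196/405 ≠ 1/6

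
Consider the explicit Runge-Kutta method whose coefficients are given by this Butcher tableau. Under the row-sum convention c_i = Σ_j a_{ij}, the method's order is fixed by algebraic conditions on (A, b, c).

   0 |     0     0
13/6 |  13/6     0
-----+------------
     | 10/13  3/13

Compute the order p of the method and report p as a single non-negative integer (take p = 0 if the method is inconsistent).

b = (10/13, 3/13)
c = (0, 13/6)
Σ b_i: 10/13·1 + 3/13·1 = 1 ✓
b·c: 3/13·13/6 = 1/2 ✓; 2 stages ⇒ order 2.

2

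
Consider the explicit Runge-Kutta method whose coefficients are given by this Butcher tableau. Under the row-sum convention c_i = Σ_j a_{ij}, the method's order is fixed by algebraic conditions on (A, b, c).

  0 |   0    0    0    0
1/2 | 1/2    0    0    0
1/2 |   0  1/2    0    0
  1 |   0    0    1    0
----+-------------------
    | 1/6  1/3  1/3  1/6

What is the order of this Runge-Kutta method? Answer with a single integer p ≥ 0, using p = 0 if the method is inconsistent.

4

b = (1/6, 1/3, 1/3, 1/6)
c = (0, 1/2, 1/2, 1)
Ac = (0, 0, 1/4, 1/2)
Σ b_i: 1/6·1 + 1/3·1 + 1/3·1 + 1/6·1 = 1 ✓
b·c: 1/3·1/2 + 1/3·1/2 + 1/6·1 = 1/2 ✓
b·c²: 1/3·1/4 + 1/3·1/4 + 1/6·1 = 1/3 ✓
b·Ac: 1/3·1/4 + 1/6·1/2 = 1/6 ✓
b·c³: 1/3·1/8 + 1/3·1/8 + 1/6·1 = 1/4 ✓
b·(c∘Ac): 1/3·1/8 + 1/6·1/2 = 1/8 ✓
b·Ac²: 1/3·1/8 + 1/6·1/4 = 1/12 ✓
b·A²c: 1/6·1/4 = 1/24 ✓; 4 stages ⇒ order 4.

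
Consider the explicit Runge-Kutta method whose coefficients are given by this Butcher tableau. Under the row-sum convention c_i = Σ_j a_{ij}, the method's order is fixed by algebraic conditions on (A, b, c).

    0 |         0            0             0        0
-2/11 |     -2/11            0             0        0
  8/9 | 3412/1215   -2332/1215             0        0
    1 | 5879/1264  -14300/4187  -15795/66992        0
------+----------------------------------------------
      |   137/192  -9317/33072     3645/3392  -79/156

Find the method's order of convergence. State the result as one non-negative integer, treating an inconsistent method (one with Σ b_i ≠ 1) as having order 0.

4

b = (137/192, -9317/33072, 3645/3392, -79/156)
c = (0, -2/11, 8/9, 1)
Ac = (0, 0, 424/1215, 65/158)
Σ b_i: 137/192·1 + (-9317/33072)·1 + 3645/3392·1 + (-79/156)·1 = 1 ✓
b·c: (-9317/33072)·(-2/11) + 3645/3392·8/9 + (-79/156)·1 = 1/2 ✓
b·c²: (-9317/33072)·4/121 + 3645/3392·64/81 + (-79/156)·1 = 1/3 ✓
b·Ac: 3645/3392·424/1215 + (-79/156)·65/158 = 1/6 ✓
b·c³: (-9317/33072)·(-8/1331) + 3645/3392·512/729 + (-79/156)·1 = 1/4 ✓
b·(c∘Ac): 3645/3392·3392/10935 + (-79/156)·65/158 = 1/8 ✓
b·Ac²: 3645/3392·(-848/13365) + (-79/156)·(-260/869) = 1/12 ✓
b·A²c: (-79/156)·(-13/158) = 1/24 ✓; 4 stages ⇒ order 4.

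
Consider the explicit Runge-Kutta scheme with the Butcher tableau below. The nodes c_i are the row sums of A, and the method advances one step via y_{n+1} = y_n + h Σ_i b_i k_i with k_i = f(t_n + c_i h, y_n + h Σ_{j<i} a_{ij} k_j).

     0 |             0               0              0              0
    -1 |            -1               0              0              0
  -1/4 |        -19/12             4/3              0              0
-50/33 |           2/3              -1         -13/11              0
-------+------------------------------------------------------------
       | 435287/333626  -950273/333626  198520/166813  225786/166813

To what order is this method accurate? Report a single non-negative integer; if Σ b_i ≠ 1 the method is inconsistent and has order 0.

b = (435287/333626, -950273/333626, 198520/166813, 225786/166813)
c = (0, -1, -1/4, -50/33)
Ac = (0, 0, -4/3, 57/44)
Σ b_i: 435287/333626·1 + (-950273/333626)·1 + 198520/166813·1 + 225786/166813·1 = 1 ✓
b·c: (-950273/333626)·(-1) + 198520/166813·(-1/4) + 225786/166813·(-50/33) = 1/2 ✓
b·c²: (-950273/333626)·1 + 198520/166813·1/16 + 225786/166813·2500/1089 = 1/3 ✓
b·Ac: 198520/166813·(-4/3) + 225786/166813·57/44 = 1/6 ✓
b·c³: (-950273/333626)·(-1) + 198520/166813·(-1/64) + 225786/166813·(-125000/35937) = -248148577/132115896 ≠ 1/4 ⇒ order 3.
b·(c∘Ac): 198520/166813·1/3 + 225786/166813·(-475/242) = -1131005/500439 ≠ 1/8
b·Ac²: 198520/166813·4/3 + 225786/166813·(-189/176) = 533519/4003512 ≠ 1/12
b·A²c: 225786/166813·52/33 = 355784/166813 ≠ 1/24

3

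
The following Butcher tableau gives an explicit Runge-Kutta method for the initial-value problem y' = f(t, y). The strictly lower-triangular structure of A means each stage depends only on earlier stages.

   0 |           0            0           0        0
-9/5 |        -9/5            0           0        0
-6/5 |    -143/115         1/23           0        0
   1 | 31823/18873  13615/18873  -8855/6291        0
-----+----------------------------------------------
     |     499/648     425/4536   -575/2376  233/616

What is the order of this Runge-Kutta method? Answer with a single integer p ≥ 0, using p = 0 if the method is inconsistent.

b = (499/648, 425/4536, -575/2376, 233/616)
c = (0, -9/5, -6/5, 1)
Ac = (0, 0, -9/115, 91/233)
Σ b_i: 499/648·1 + 425/4536·1 + (-575/2376)·1 + 233/616·1 = 1 ✓
b·c: 425/4536·(-9/5) + (-575/2376)·(-6/5) + 233/616·1 = 1/2 ✓
b·c²: 425/4536·81/25 + (-575/2376)·36/25 + 233/616·1 = 1/3 ✓
b·Ac: (-575/2376)·(-9/115) + 233/616·91/233 = 1/6 ✓
b·c³: 425/4536·(-729/125) + (-575/2376)·(-216/125) + 233/616·1 = 1/4 ✓
b·(c∘Ac): (-575/2376)·54/575 + 233/616·91/233 = 1/8 ✓
b·Ac²: (-575/2376)·81/575 + 233/616·217/699 = 1/12 ✓
b·A²c: 233/616·77/699 = 1/24 ✓; 4 stages ⇒ order 4.

4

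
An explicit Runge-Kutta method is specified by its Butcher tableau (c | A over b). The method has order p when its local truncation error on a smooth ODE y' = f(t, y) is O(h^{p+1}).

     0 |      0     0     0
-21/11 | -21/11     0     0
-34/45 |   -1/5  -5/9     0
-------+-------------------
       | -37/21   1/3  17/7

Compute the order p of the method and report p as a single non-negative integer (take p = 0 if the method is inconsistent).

1

b = (-37/21, 1/3, 17/7)
c = (0, -21/11, -34/45)
Ac = (0, 0, 35/33)
Σ b_i: (-37/21)·1 + 1/3·1 + 17/7·1 = 1 ✓
b·c: 1/3·(-21/11) + 17/7·(-34/45) = -8563/3465 ≠ 1/2 ⇒ order 1.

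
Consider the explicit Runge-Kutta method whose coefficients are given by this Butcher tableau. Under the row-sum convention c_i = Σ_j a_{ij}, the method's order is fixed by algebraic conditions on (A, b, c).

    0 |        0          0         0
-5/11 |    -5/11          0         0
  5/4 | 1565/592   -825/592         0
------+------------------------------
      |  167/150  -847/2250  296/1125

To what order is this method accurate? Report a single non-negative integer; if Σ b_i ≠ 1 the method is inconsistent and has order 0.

b = (167/150, -847/2250, 296/1125)
c = (0, -5/11, 5/4)
Ac = (0, 0, 375/592)
Σ b_i: 167/150·1 + (-847/2250)·1 + 296/1125·1 = 1 ✓
b·c: (-847/2250)·(-5/11) + 296/1125·5/4 = 1/2 ✓
b·c²: (-847/2250)·25/121 + 296/1125·25/16 = 1/3 ✓
b·Ac: 296/1125·375/592 = 1/6 ✓; 3 stages ⇒ order 3.

3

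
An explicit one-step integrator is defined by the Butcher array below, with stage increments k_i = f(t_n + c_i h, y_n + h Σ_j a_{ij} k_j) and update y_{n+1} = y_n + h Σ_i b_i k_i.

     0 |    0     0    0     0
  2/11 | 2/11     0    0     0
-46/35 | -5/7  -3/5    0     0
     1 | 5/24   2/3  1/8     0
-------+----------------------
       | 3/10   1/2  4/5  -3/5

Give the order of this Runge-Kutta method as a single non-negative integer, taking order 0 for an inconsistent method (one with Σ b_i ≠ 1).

1

b = (3/10, 1/2, 4/5, -3/5)
c = (0, 2/11, -46/35, 1)
Ac = (0, 0, -6/55, -199/4620)
Σ b_i: 3/10·1 + 1/2·1 + 4/5·1 + (-3/5)·1 = 1 ✓
b·c: 1/2·2/11 + 4/5·(-46/35) + (-3/5)·1 = -3004/1925 ≠ 1/2 ⇒ order 1.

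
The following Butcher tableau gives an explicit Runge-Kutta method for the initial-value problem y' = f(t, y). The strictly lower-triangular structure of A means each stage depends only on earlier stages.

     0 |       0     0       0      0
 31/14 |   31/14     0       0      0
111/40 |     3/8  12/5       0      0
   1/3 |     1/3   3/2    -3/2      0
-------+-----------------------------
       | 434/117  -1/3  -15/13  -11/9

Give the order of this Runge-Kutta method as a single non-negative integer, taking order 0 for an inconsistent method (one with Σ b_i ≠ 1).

b = (434/117, -1/3, -15/13, -11/9)
c = (0, 31/14, 111/40, 1/3)
Ac = (0, 0, 186/35, -471/560)
Σ b_i: 434/117·1 + (-1/3)·1 + (-15/13)·1 + (-11/9)·1 = 1 ✓
b·c: (-1/3)·31/14 + (-15/13)·111/40 + (-11/9)·1/3 = -85453/19656 ≠ 1/2 ⇒ order 1.

1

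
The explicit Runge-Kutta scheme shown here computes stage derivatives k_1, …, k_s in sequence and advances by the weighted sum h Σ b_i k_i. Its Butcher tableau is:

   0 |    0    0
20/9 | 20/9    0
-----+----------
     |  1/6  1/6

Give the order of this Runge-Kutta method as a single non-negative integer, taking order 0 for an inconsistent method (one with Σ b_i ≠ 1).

0

b = (1/6, 1/6)
c = (0, 20/9)
Σ b_i: 1/6·1 + 1/6·1 = 1/3 ≠ 1 ⇒ order 0.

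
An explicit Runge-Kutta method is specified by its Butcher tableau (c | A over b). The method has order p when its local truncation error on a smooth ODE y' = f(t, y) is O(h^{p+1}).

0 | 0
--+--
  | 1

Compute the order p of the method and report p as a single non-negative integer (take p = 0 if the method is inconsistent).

1

b = (1)
c = (0)
Σ b_i: 1·1 = 1 ✓; 1 stage ⇒ order 1.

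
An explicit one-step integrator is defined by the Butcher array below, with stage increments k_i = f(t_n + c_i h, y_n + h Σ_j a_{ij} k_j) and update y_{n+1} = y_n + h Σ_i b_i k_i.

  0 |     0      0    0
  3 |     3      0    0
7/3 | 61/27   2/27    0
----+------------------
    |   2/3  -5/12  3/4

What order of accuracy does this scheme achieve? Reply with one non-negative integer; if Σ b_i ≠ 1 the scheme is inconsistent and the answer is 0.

3

b = (2/3, -5/12, 3/4)
c = (0, 3, 7/3)
Ac = (0, 0, 2/9)
Σ b_i: 2/3·1 + (-5/12)·1 + 3/4·1 = 1 ✓
b·c: (-5/12)·3 + 3/4·7/3 = 1/2 ✓
b·c²: (-5/12)·9 + 3/4·49/9 = 1/3 ✓
b·Ac: 3/4·2/9 = 1/6 ✓; 3 stages ⇒ order 3.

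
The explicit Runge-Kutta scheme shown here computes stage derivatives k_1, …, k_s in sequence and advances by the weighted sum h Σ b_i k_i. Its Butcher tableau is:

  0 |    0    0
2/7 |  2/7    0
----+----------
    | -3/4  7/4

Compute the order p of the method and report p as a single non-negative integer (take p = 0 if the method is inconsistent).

2

b = (-3/4, 7/4)
c = (0, 2/7)
Σ b_i: (-3/4)·1 + 7/4·1 = 1 ✓
b·c: 7/4·2/7 = 1/2 ✓; 2 stages ⇒ order 2.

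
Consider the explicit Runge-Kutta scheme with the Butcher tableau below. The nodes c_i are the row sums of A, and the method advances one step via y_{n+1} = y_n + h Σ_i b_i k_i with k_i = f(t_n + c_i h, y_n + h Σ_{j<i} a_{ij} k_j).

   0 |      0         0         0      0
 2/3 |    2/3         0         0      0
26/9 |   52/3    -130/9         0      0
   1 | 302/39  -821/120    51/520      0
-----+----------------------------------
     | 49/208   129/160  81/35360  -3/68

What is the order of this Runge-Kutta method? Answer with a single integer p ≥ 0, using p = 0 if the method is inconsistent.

b = (49/208, 129/160, 81/35360, -3/68)
c = (0, 2/3, 26/9, 1)
Ac = (0, 0, -260/27, -77/18)
Σ b_i: 49/208·1 + 129/160·1 + 81/35360·1 + (-3/68)·1 = 1 ✓
b·c: 129/160·2/3 + 81/35360·26/9 + (-3/68)·1 = 1/2 ✓
b·c²: 129/160·4/9 + 81/35360·676/81 + (-3/68)·1 = 1/3 ✓
b·Ac: 81/35360·(-260/27) + (-3/68)·(-77/18) = 1/6 ✓
b·c³: 129/160·8/27 + 81/35360·17576/729 + (-3/68)·1 = 1/4 ✓
b·(c∘Ac): 81/35360·(-6760/243) + (-3/68)·(-77/18) = 1/8 ✓
b·Ac²: 81/35360·(-520/81) + (-3/68)·(-20/9) = 1/12 ✓
b·A²c: (-3/68)·(-17/18) = 1/24 ✓; 4 stages ⇒ order 4.

4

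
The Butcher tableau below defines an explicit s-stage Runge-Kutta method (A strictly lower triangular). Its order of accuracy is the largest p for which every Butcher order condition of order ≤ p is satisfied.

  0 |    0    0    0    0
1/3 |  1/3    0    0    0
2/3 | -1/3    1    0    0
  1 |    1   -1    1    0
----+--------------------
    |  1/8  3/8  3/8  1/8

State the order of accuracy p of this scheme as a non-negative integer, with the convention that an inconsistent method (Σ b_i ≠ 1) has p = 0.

b = (1/8, 3/8, 3/8, 1/8)
c = (0, 1/3, 2/3, 1)
Ac = (0, 0, 1/3, 1/3)
Σ b_i: 1/8·1 + 3/8·1 + 3/8·1 + 1/8·1 = 1 ✓
b·c: 3/8·1/3 + 3/8·2/3 + 1/8·1 = 1/2 ✓
b·c²: 3/8·1/9 + 3/8·4/9 + 1/8·1 = 1/3 ✓
b·Ac: 3/8·1/3 + 1/8·1/3 = 1/6 ✓
b·c³: 3/8·1/27 + 3/8·8/27 + 1/8·1 = 1/4 ✓
b·(c∘Ac): 3/8·2/9 + 1/8·1/3 = 1/8 ✓
b·Ac²: 3/8·1/9 + 1/8·1/3 = 1/12 ✓
b·A²c: 1/8·1/3 = 1/24 ✓; 4 stages ⇒ order 4.

4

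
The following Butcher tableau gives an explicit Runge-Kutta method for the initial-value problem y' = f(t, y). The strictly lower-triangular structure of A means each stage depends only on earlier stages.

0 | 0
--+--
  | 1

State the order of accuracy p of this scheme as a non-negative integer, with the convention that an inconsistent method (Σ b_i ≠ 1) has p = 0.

1

b = (1)
c = (0)
Σ b_i: 1·1 = 1 ✓; 1 stage ⇒ order 1.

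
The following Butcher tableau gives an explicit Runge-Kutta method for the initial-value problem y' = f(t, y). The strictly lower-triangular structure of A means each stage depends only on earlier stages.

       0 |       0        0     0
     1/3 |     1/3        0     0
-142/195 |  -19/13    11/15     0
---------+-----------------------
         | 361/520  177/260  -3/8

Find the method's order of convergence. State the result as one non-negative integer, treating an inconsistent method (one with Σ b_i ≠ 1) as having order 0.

b = (361/520, 177/260, -3/8)
c = (0, 1/3, -142/195)
Ac = (0, 0, 11/45)
Σ b_i: 361/520·1 + 177/260·1 + (-3/8)·1 = 1 ✓
b·c: 177/260·1/3 + (-3/8)·(-142/195) = 1/2 ✓
b·c²: 177/260·1/9 + (-3/8)·20164/38025 = -6247/50700 ≠ 1/3 ⇒ order 2.
b·Ac: (-3/8)·11/45 = -11/120 ≠ 1/6

2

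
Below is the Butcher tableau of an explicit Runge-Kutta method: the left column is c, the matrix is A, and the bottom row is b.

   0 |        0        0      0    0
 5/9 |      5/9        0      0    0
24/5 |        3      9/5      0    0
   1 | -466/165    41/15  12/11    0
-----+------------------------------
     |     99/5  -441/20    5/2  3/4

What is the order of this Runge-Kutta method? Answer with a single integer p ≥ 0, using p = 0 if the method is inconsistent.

2

b = (99/5, -441/20, 5/2, 3/4)
c = (0, 5/9, 24/5, 1)
Ac = (0, 0, 1, 10031/1485)
Σ b_i: 99/5·1 + (-441/20)·1 + 5/2·1 + 3/4·1 = 1 ✓
b·c: (-441/20)·5/9 + 5/2·24/5 + 3/4·1 = 1/2 ✓
b·c²: (-441/20)·25/81 + 5/2·576/25 + 3/4·1 = 4639/90 ≠ 1/3 ⇒ order 2.
b·Ac: 5/2·1 + 3/4·10031/1485 = 14981/1980 ≠ 1/6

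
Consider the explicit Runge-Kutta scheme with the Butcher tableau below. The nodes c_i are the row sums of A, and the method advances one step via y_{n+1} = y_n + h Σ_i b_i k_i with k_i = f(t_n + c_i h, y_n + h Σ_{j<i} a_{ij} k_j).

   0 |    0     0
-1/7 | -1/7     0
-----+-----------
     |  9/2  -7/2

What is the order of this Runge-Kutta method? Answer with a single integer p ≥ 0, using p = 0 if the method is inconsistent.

2

b = (9/2, -7/2)
c = (0, -1/7)
Σ b_i: 9/2·1 + (-7/2)·1 = 1 ✓
b·c: (-7/2)·(-1/7) = 1/2 ✓; 2 stages ⇒ order 2.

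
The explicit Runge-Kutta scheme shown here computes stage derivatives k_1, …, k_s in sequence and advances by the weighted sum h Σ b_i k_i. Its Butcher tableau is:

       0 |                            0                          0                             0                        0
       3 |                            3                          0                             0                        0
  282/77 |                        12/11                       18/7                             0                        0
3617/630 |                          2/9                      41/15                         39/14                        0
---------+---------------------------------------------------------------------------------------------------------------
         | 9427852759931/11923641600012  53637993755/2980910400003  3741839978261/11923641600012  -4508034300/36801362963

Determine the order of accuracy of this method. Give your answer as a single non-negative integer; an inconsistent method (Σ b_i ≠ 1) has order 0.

b = (9427852759931/11923641600012, 53637993755/2980910400003, 3741839978261/11923641600012, -4508034300/36801362963)
c = (0, 3, 282/77, 3617/630)
Ac = (0, 0, 54/7, 49594/2695)
Σ b_i: 9427852759931/11923641600012·1 + 53637993755/2980910400003·1 + 3741839978261/11923641600012·1 + (-4508034300/36801362963)·1 = 1 ✓
b·c: 53637993755/2980910400003·3 + 3741839978261/11923641600012·282/77 + (-4508034300/36801362963)·3617/630 = 1/2 ✓
b·c²: 53637993755/2980910400003·9 + 3741839978261/11923641600012·79524/5929 + (-4508034300/36801362963)·13082689/396900 = 1/3 ✓
b·Ac: 3741839978261/11923641600012·54/7 + (-4508034300/36801362963)·49594/2695 = 1/6 ✓
b·c³: 53637993755/2980910400003·27 + 3741839978261/11923641600012·22425768/456533 + (-4508034300/36801362963)·47320086113/250047000 = -16711368811472959/2295301008002310 ≠ 1/4 ⇒ order 3.
b·(c∘Ac): 3741839978261/11923641600012·15228/539 + (-4508034300/36801362963)·89690749/848925 = -1050004275357/257609540741 ≠ 1/8
b·Ac²: 3741839978261/11923641600012·162/7 + (-4508034300/36801362963)·12858459/207515 = -1857477654449/5667409896302 ≠ 1/12
b·A²c: (-4508034300/36801362963)·1053/49 = -96876737100/36801362963 ≠ 1/24

3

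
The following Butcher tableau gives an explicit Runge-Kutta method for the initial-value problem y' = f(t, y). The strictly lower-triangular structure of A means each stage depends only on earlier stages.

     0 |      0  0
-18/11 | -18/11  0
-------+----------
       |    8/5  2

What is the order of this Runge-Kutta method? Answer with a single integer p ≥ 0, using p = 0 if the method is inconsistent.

0

b = (8/5, 2)
c = (0, -18/11)
Σ b_i: 8/5·1 + 2·1 = 18/5 ≠ 1 ⇒ order 0.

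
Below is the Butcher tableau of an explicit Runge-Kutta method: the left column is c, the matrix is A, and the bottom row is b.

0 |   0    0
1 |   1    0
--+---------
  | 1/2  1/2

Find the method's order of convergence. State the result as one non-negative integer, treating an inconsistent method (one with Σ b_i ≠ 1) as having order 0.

2

b = (1/2, 1/2)
c = (0, 1)
Σ b_i: 1/2·1 + 1/2·1 = 1 ✓
b·c: 1/2·1 = 1/2 ✓; 2 stages ⇒ order 2.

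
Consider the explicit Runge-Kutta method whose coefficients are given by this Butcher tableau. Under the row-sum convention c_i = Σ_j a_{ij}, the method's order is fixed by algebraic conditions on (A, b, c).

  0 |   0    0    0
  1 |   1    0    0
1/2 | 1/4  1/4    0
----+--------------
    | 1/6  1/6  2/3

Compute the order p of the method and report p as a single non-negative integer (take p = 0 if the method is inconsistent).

b = (1/6, 1/6, 2/3)
c = (0, 1, 1/2)
Ac = (0, 0, 1/4)
Σ b_i: 1/6·1 + 1/6·1 + 2/3·1 = 1 ✓
b·c: 1/6·1 + 2/3·1/2 = 1/2 ✓
b·c²: 1/6·1 + 2/3·1/4 = 1/3 ✓
b·Ac: 2/3·1/4 = 1/6 ✓; 3 stages ⇒ order 3.

3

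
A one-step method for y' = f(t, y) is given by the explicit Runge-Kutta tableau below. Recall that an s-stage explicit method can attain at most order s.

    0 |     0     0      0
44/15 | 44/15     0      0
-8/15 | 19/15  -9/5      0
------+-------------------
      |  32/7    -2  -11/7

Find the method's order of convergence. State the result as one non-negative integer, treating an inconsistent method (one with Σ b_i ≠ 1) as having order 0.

b = (32/7, -2, -11/7)
c = (0, 44/15, -8/15)
Ac = (0, 0, -132/25)
Σ b_i: 32/7·1 + (-2)·1 + (-11/7)·1 = 1 ✓
b·c: (-2)·44/15 + (-11/7)·(-8/15) = -176/35 ≠ 1/2 ⇒ order 1.

1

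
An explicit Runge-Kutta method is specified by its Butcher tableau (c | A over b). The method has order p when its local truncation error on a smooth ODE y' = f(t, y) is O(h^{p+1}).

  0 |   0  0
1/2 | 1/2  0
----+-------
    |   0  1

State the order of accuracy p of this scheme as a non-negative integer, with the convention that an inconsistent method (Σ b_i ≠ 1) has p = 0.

b = (0, 1)
c = (0, 1/2)
Σ b_i: 1·1 = 1 ✓
b·c: 1·1/2 = 1/2 ✓; 2 stages ⇒ order 2.

2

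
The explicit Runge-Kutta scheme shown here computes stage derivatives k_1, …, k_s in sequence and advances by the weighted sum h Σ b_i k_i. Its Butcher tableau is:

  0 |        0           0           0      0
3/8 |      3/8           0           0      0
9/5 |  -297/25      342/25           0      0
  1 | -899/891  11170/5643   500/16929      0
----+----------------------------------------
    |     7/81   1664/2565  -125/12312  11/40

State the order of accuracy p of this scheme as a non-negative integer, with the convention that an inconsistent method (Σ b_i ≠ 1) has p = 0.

4

b = (7/81, 1664/2565, -125/12312, 11/40)
c = (0, 3/8, 9/5, 1)
Ac = (0, 0, 513/100, 35/44)
Σ b_i: 7/81·1 + 1664/2565·1 + (-125/12312)·1 + 11/40·1 = 1 ✓
b·c: 1664/2565·3/8 + (-125/12312)·9/5 + 11/40·1 = 1/2 ✓
b·c²: 1664/2565·9/64 + (-125/12312)·81/25 + 11/40·1 = 1/3 ✓
b·Ac: (-125/12312)·513/100 + 11/40·35/44 = 1/6 ✓
b·c³: 1664/2565·27/512 + (-125/12312)·729/125 + 11/40·1 = 1/4 ✓
b·(c∘Ac): (-125/12312)·4617/500 + 11/40·35/44 = 1/8 ✓
b·Ac²: (-125/12312)·1539/800 + 11/40·395/1056 = 1/12 ✓
b·A²c: 11/40·5/33 = 1/24 ✓; 4 stages ⇒ order 4.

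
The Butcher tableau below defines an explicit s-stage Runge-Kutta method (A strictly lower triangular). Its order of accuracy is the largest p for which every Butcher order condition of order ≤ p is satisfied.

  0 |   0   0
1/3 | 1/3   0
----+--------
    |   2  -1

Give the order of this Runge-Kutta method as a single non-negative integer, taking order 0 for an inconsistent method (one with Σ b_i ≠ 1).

b = (2, -1)
c = (0, 1/3)
Σ b_i: 2·1 + (-1)·1 = 1 ✓
b·c: (-1)·1/3 = -1/3 ≠ 1/2 ⇒ order 1.

1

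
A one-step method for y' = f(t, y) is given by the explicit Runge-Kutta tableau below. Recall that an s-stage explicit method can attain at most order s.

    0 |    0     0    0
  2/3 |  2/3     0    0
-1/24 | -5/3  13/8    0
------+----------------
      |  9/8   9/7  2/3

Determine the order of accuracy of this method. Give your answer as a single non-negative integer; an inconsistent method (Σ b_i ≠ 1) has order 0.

0

b = (9/8, 9/7, 2/3)
c = (0, 2/3, -1/24)
Ac = (0, 0, 13/12)
Σ b_i: 9/8·1 + 9/7·1 + 2/3·1 = 517/168 ≠ 1 ⇒ order 0.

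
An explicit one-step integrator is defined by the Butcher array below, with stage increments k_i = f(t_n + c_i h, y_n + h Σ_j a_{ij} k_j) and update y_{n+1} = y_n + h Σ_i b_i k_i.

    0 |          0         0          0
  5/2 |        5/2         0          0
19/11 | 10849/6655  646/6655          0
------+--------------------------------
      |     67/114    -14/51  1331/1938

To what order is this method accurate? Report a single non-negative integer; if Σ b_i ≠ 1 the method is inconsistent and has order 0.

b = (67/114, -14/51, 1331/1938)
c = (0, 5/2, 19/11)
Ac = (0, 0, 323/1331)
Σ b_i: 67/114·1 + (-14/51)·1 + 1331/1938·1 = 1 ✓
b·c: (-14/51)·5/2 + 1331/1938·19/11 = 1/2 ✓
b·c²: (-14/51)·25/4 + 1331/1938·361/121 = 1/3 ✓
b·Ac: 1331/1938·323/1331 = 1/6 ✓; 3 stages ⇒ order 3.

3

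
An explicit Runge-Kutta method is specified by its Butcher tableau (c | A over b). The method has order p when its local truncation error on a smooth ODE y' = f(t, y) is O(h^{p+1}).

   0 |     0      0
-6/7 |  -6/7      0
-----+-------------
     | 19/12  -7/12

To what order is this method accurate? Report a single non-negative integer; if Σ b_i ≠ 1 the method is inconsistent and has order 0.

b = (19/12, -7/12)
c = (0, -6/7)
Σ b_i: 19/12·1 + (-7/12)·1 = 1 ✓
b·c: (-7/12)·(-6/7) = 1/2 ✓; 2 stages ⇒ order 2.

2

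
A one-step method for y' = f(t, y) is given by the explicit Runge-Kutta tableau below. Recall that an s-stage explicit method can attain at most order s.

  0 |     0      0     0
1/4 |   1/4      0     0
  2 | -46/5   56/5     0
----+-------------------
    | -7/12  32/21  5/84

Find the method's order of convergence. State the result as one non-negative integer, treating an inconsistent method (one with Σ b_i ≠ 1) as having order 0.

3

b = (-7/12, 32/21, 5/84)
c = (0, 1/4, 2)
Ac = (0, 0, 14/5)
Σ b_i: (-7/12)·1 + 32/21·1 + 5/84·1 = 1 ✓
b·c: 32/21·1/4 + 5/84·2 = 1/2 ✓
b·c²: 32/21·1/16 + 5/84·4 = 1/3 ✓
b·Ac: 5/84·14/5 = 1/6 ✓; 3 stages ⇒ order 3.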